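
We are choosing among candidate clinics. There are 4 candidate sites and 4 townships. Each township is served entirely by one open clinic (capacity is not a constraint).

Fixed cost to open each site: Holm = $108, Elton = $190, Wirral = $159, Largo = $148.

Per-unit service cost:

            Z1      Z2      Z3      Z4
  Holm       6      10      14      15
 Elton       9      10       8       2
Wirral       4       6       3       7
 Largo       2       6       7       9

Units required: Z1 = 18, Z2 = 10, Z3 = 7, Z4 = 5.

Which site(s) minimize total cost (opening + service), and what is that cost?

Open Largo only; minimum total cost 338.

For any fixed open set, each township goes to its cheapest open site; total = fixed + service.
{Largo}: Z1→Largo 2·18=36, Z2→Largo 6·10=60, Z3→Largo 7·7=49, Z4→Largo 9·5=45. Service 190; fixed 148; total 338.
{Wirral}: service 188 + fixed 159 = 347
{Holm, Largo}: Z1→Largo 2·18=36, Z2→Largo 6·10=60, Z3→Largo 7·7=49, Z4→Largo 9·5=45. Service 190; fixed 256; total 446.
{Holm, Elton, Wirral, Largo}: service 127 + fixed 605 = 732
No other subset beats 338.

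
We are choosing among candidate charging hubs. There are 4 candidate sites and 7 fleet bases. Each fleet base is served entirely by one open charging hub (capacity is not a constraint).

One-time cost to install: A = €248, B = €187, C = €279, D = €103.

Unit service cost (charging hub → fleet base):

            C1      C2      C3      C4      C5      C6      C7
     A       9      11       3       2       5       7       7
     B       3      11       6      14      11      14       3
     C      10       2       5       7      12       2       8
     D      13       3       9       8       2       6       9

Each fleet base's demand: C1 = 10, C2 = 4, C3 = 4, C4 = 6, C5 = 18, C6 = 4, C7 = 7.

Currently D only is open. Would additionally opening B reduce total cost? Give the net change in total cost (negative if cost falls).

No — net change +33 (cost rises by 33).

Current service cost with {D}: 349.
Adding B: each fleet base re-picks its cheapest; new service cost 195, saving 154.
Extra fixed cost: 187. Net change = 187 − 154 = 33.
(Totals: 452 → 485.)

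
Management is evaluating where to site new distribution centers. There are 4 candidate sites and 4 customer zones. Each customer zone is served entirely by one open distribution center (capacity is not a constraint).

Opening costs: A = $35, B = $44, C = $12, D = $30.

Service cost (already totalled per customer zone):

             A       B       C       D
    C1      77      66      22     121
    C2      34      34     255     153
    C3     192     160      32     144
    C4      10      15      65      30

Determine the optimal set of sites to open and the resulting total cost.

For any fixed open set, each customer zone goes to its cheapest open site; total = fixed + service.
{A, C}: C1→C 22, C2→A 34, C3→C 32, C4→A 10. Service 98; fixed 47; total 145.
{B, C}: service 103 + fixed 56 = 159
{A, C, D}: C1→C 22, C2→A 34, C3→C 32, C4→A 10. Service 98; fixed 77; total 175.
{A, B, C, D}: service 98 + fixed 121 = 219
No other subset beats 145.

Open A and C; minimum total cost 145.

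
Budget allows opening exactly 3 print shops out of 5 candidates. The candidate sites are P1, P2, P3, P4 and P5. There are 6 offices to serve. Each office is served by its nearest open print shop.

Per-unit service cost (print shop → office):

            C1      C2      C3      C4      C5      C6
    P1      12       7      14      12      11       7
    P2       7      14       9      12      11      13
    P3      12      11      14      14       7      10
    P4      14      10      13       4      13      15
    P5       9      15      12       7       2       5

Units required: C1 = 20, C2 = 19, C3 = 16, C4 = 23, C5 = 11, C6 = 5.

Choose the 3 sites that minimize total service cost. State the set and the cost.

With exactly 3 open, each office uses its cheapest among the chosen.
{P2, P4, P5}: C1→P2 7·20=140, C2→P4 10·19=190, C3→P2 9·16=144, C4→P4 4·23=92, C5→P5 2·11=22, C6→P5 5·5=25. Service cost 613.
{P1, P2, P5}: service cost 625
{P1, P4, P5}: service cost 644
Among all 10 size-3 choices, {P2, P4, P5} is lowest.

Choose P2, P4 and P5; total service cost 613.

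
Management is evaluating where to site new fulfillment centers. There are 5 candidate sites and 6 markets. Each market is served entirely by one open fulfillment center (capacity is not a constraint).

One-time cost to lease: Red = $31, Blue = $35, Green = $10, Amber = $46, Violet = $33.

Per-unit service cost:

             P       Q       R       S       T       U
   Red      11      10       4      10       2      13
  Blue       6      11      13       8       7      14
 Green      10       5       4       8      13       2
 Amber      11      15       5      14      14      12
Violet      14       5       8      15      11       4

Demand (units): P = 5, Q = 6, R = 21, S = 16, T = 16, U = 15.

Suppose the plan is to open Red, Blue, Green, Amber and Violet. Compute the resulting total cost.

Total cost: 489

Each market is assigned to its cheapest site among the open ones.
{Red, Blue, Green, Amber, Violet}: P→Blue 6·5=30, Q→Green 5·6=30, R→Red 4·21=84, S→Blue 8·16=128, T→Red 2·16=32, U→Green 2·15=30. Service 334; fixed 155; total 489.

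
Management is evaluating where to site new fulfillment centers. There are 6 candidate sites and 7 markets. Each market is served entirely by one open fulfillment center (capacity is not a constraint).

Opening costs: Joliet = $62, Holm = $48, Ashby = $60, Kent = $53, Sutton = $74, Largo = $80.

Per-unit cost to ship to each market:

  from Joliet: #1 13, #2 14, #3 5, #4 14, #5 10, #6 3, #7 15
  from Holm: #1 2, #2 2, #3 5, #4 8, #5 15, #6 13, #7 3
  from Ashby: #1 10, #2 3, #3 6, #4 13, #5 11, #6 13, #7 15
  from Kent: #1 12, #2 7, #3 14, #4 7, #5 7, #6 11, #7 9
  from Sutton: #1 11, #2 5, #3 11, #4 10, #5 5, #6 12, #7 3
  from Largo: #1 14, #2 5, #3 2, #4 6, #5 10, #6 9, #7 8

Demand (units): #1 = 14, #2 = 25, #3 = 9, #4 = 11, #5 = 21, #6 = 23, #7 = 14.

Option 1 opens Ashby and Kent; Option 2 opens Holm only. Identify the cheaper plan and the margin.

Option 1: {Ashby, Kent}: #1→Ashby 10·14=140, #2→Ashby 3·25=75, #3→Ashby 6·9=54, #4→Kent 7·11=77, #5→Kent 7·21=147, #6→Kent 11·23=253, #7→Kent 9·14=126. Service 872; fixed 113; total 985.
Option 2: {Holm}: #1→Holm 2·14=28, #2→Holm 2·25=50, #3→Holm 5·9=45, #4→Holm 8·11=88, #5→Holm 15·21=315, #6→Holm 13·23=299, #7→Holm 3·14=42. Service 867; fixed 48; total 915.
Difference: |985 − 915| = 70.

Option 2 is cheaper by 70.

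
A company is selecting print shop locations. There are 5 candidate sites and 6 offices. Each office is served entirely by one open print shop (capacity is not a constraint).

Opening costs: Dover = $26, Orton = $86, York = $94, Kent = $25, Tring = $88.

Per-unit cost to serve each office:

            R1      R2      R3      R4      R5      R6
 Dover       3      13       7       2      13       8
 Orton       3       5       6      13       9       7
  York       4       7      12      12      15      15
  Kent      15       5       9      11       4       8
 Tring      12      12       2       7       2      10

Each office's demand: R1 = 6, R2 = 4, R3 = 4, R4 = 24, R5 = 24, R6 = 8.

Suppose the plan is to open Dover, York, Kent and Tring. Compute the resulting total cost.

Total cost: 439

Each office is assigned to its cheapest site among the open ones.
{Dover, York, Kent, Tring}: R1→Dover 3·6=18, R2→Kent 5·4=20, R3→Tring 2·4=8, R4→Dover 2·24=48, R5→Tring 2·24=48, R6→Dover 8·8=64. Service 206; fixed 233; total 439.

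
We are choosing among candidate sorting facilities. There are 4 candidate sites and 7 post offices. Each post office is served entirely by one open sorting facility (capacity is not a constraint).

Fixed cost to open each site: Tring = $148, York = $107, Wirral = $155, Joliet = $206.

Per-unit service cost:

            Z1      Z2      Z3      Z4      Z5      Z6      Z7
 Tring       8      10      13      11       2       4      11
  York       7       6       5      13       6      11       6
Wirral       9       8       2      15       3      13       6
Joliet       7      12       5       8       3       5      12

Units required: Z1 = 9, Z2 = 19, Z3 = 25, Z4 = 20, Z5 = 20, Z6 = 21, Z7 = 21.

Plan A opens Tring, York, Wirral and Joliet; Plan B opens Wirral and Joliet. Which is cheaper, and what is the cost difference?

Plan A: {Tring, York, Wirral, Joliet}: Z1→York 7·9=63, Z2→York 6·19=114, Z3→Wirral 2·25=50, Z4→Joliet 8·20=160, Z5→Tring 2·20=40, Z6→Tring 4·21=84, Z7→York 6·21=126. Service 637; fixed 616; total 1253.
Plan B: {Wirral, Joliet}: Z1→Joliet 7·9=63, Z2→Wirral 8·19=152, Z3→Wirral 2·25=50, Z4→Joliet 8·20=160, Z5→Wirral 3·20=60, Z6→Joliet 5·21=105, Z7→Wirral 6·21=126. Service 716; fixed 361; total 1077.
Difference: |1253 − 1077| = 176.

Plan B is cheaper by 176.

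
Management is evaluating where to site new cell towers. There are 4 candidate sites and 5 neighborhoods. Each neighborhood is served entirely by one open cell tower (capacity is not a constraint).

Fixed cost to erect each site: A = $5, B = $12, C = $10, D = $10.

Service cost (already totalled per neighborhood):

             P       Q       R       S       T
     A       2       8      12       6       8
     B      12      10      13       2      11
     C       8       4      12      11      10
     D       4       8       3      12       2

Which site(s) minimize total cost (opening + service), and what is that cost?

For any fixed open set, each neighborhood goes to its cheapest open site; total = fixed + service.
{A, D}: P→A 2, Q→A 8, R→D 3, S→A 6, T→D 2. Service 21; fixed 15; total 36.
{D}: P→D 4, Q→D 8, R→D 3, S→D 12, T→D 2. Service 29; fixed 10; total 39.
{A}: service 36 + fixed 5 = 41
{A, B, C, D}: service 13 + fixed 37 = 50
No other subset beats 36.

Open A and D; minimum total cost 36.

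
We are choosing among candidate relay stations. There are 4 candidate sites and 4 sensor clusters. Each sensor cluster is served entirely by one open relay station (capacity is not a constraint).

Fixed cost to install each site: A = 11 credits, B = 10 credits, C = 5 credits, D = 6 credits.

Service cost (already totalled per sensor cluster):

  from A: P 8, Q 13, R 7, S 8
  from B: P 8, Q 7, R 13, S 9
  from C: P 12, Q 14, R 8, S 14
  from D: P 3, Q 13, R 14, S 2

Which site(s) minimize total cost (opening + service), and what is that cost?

For any fixed open set, each sensor cluster goes to its cheapest open site; total = fixed + service.
{C, D}: P→D 3, Q→D 13, R→C 8, S→D 2. Service 26; fixed 11; total 37.
{D}: P→D 3, Q→D 13, R→D 14, S→D 2. Service 32; fixed 6; total 38.
{B, C, D}: service 20 + fixed 21 = 41
{A, B, C, D}: P→D 3, Q→B 7, R→A 7, S→D 2. Service 19; fixed 32; total 51.
(All 15 nonempty subsets were checked; C and D is lowest.)

Open C and D; minimum total cost 37.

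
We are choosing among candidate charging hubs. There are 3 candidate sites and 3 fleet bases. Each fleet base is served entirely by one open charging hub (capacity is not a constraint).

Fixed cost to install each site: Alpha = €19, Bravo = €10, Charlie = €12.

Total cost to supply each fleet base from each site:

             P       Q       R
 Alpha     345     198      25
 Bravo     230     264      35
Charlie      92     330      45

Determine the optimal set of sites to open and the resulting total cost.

Open Alpha and Charlie; minimum total cost 346.

For any fixed open set, each fleet base goes to its cheapest open site; total = fixed + service.
{Alpha, Charlie}: P→Charlie 92, Q→Alpha 198, R→Alpha 25. Service 315; fixed 31; total 346.
{Alpha, Bravo, Charlie}: P→Charlie 92, Q→Alpha 198, R→Alpha 25. Service 315; fixed 41; total 356.
{Bravo, Charlie}: service 391 + fixed 22 = 413
{Bravo}: service 529 + fixed 10 = 539
No other subset beats 346.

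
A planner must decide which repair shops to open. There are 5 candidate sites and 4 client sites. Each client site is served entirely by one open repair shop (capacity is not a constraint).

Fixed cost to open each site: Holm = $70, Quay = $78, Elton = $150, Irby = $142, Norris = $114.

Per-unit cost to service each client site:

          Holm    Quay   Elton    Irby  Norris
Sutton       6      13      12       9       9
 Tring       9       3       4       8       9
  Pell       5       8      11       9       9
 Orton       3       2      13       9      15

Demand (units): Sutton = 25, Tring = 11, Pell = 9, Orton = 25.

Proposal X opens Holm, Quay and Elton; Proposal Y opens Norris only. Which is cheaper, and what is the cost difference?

Proposal X is cheaper by 318.

Proposal X: {Holm, Quay, Elton}: Sutton→Holm 6·25=150, Tring→Quay 3·11=33, Pell→Holm 5·9=45, Orton→Quay 2·25=50. Service 278; fixed 298; total 576.
Proposal Y: {Norris}: Sutton→Norris 9·25=225, Tring→Norris 9·11=99, Pell→Norris 9·9=81, Orton→Norris 15·25=375. Service 780; fixed 114; total 894.
Difference: |576 − 894| = 318.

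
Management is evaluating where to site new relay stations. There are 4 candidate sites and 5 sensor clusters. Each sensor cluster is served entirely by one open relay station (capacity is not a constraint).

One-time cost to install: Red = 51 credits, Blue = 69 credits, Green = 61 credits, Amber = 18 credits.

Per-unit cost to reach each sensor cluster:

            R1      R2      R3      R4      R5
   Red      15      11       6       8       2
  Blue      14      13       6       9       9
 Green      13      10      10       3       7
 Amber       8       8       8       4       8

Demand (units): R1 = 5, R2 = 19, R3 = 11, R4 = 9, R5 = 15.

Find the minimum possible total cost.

For any fixed open set, each sensor cluster goes to its cheapest open site; total = fixed + service.
{Red, Amber}: R1→Amber 8·5=40, R2→Amber 8·19=152, R3→Red 6·11=66, R4→Amber 4·9=36, R5→Red 2·15=30. Service 324; fixed 69; total 393.
{Red, Green, Amber}: service 315 + fixed 130 = 445
{Amber}: service 436 + fixed 18 = 454
{Red, Blue, Green, Amber}: R1→Amber 8·5=40, R2→Amber 8·19=152, R3→Red 6·11=66, R4→Green 3·9=27, R5→Red 2·15=30. Service 315; fixed 199; total 514.
No other subset beats 393.

Minimum total cost: 393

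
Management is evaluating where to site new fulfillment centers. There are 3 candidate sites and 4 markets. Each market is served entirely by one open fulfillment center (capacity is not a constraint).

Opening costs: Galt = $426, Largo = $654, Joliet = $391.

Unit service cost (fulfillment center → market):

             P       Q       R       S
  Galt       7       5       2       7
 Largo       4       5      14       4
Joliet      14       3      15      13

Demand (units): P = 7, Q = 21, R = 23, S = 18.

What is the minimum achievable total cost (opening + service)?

Minimum total cost: 752

For any fixed open set, each market goes to its cheapest open site; total = fixed + service.
{Galt}: P→Galt 7·7=49, Q→Galt 5·21=105, R→Galt 2·23=46, S→Galt 7·18=126. Service 326; fixed 426; total 752.
{Galt, Joliet}: service 284 + fixed 817 = 1101
{Joliet}: P→Joliet 14·7=98, Q→Joliet 3·21=63, R→Joliet 15·23=345, S→Joliet 13·18=234. Service 740; fixed 391; total 1131.
{Galt, Largo, Joliet}: service 209 + fixed 1471 = 1680
No other subset beats 752.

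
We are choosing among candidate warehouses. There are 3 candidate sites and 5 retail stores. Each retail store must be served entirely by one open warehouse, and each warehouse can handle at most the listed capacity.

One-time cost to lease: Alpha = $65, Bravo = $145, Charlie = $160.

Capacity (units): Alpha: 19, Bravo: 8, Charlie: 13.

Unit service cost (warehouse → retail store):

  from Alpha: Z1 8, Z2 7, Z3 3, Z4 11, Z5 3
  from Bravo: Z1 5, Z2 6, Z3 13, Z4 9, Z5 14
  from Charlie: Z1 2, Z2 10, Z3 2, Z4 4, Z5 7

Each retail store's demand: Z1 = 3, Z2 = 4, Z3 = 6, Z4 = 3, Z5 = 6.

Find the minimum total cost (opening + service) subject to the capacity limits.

Minimum total cost: 301

Open {Alpha, Charlie}: Z1→Charlie 2·3=6, Z2→Alpha 7·4=28, Z3→Charlie 2·6=12, Z4→Charlie 4·3=12, Z5→Alpha 3·6=18.
Loads: Alpha carries 10/19, Charlie carries 12/13. Service 76; fixed 225; total 301.
Next best feasible plan costs 307.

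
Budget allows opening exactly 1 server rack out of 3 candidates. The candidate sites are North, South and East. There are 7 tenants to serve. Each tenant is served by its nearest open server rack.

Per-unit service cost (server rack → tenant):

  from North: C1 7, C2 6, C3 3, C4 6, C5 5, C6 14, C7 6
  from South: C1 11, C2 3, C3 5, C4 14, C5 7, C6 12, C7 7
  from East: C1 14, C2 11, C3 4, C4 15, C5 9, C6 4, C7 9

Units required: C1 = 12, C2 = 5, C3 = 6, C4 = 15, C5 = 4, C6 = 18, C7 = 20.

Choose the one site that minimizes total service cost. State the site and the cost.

With exactly 1 open, each tenant uses its cheapest among the chosen.
{North}: C1→North 7·12=84, C2→North 6·5=30, C3→North 3·6=18, C4→North 6·15=90, C5→North 5·4=20, C6→North 14·18=252, C7→North 6·20=120. Service cost 614.
{East}: service cost 760
{South}: service cost 771
Among all 3 size-1 choices, {North} is lowest.

Choose North only; total service cost 614.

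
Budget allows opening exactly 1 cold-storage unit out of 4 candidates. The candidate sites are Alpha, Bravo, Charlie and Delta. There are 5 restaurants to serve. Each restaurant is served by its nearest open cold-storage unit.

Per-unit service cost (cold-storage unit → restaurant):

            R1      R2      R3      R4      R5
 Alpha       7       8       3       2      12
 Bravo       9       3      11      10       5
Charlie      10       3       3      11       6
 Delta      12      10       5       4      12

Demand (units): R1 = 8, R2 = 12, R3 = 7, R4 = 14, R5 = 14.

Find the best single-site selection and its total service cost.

Choose Alpha only; total service cost 369.

With exactly 1 open, each restaurant uses its cheapest among the chosen.
{Alpha}: R1→Alpha 7·8=56, R2→Alpha 8·12=96, R3→Alpha 3·7=21, R4→Alpha 2·14=28, R5→Alpha 12·14=168. Service cost 369.
{Charlie}: service cost 375
{Bravo}: service cost 395
Among all 4 size-1 choices, {Alpha} is lowest.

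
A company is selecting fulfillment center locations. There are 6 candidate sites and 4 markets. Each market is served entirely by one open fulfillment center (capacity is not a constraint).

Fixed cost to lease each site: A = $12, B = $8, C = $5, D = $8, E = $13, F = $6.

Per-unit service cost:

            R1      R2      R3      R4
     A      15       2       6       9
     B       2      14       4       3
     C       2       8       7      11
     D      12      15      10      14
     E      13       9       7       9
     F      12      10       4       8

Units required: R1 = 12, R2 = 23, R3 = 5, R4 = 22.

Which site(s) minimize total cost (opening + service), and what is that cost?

For any fixed open set, each market goes to its cheapest open site; total = fixed + service.
{A, B}: R1→B 2·12=24, R2→A 2·23=46, R3→B 4·5=20, R4→B 3·22=66. Service 156; fixed 20; total 176.
{A, B, C}: R1→B 2·12=24, R2→A 2·23=46, R3→B 4·5=20, R4→B 3·22=66. Service 156; fixed 25; total 181.
{A, B, F}: R1→B 2·12=24, R2→A 2·23=46, R3→B 4·5=20, R4→B 3·22=66. Service 156; fixed 26; total 182.
{A, B, C, D, E, F}: service 156 + fixed 52 = 208
No other subset beats 176.

Open A and B; minimum total cost 176.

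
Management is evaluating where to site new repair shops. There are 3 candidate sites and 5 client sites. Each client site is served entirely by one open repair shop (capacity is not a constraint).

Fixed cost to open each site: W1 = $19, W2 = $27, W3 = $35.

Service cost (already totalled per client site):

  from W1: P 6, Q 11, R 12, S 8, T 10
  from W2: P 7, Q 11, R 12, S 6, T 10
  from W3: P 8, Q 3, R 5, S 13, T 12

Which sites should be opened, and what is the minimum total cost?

Open W1 only; minimum total cost 66.

For any fixed open set, each client site goes to its cheapest open site; total = fixed + service.
{W1}: P→W1 6, Q→W1 11, R→W1 12, S→W1 8, T→W1 10. Service 47; fixed 19; total 66.
{W2}: service 46 + fixed 27 = 73
{W3}: service 41 + fixed 35 = 76
{W1, W2, W3}: service 30 + fixed 81 = 111
(All 7 nonempty subsets were checked; W1 only is lowest.)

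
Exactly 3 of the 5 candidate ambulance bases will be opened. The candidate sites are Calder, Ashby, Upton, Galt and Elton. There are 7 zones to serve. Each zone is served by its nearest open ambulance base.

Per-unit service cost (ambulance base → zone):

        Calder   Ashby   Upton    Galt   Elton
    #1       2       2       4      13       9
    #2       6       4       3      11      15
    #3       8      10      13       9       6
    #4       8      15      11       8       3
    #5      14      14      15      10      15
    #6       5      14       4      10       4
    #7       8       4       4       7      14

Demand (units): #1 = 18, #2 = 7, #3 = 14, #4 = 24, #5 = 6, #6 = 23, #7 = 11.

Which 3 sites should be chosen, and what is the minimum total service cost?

With exactly 3 open, each zone uses its cheapest among the chosen.
{Ashby, Galt, Elton}: #1→Ashby 2·18=36, #2→Ashby 4·7=28, #3→Elton 6·14=84, #4→Elton 3·24=72, #5→Galt 10·6=60, #6→Elton 4·23=92, #7→Ashby 4·11=44. Service cost 416.
{Calder, Upton, Elton}: service cost 433
{Ashby, Upton, Elton}: service cost 433
Among all 10 size-3 choices, {Ashby, Galt, Elton} is lowest.

Choose Ashby, Galt and Elton; total service cost 416.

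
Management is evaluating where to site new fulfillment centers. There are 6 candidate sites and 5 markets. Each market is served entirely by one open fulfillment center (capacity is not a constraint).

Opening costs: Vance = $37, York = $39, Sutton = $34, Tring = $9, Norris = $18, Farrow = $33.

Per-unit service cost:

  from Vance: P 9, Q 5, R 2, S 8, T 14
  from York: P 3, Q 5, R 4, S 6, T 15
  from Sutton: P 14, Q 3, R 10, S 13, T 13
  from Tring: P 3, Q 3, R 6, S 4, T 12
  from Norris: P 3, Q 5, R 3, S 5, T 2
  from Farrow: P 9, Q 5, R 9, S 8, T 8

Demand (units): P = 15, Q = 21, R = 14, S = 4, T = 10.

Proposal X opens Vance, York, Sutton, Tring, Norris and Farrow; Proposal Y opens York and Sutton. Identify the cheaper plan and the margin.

Proposal X: {Vance, York, Sutton, Tring, Norris, Farrow}: P→York 3·15=45, Q→Sutton 3·21=63, R→Vance 2·14=28, S→Tring 4·4=16, T→Norris 2·10=20. Service 172; fixed 170; total 342.
Proposal Y: {York, Sutton}: P→York 3·15=45, Q→Sutton 3·21=63, R→York 4·14=56, S→York 6·4=24, T→Sutton 13·10=130. Service 318; fixed 73; total 391.
Difference: |342 − 391| = 49.

Proposal X is cheaper by 49.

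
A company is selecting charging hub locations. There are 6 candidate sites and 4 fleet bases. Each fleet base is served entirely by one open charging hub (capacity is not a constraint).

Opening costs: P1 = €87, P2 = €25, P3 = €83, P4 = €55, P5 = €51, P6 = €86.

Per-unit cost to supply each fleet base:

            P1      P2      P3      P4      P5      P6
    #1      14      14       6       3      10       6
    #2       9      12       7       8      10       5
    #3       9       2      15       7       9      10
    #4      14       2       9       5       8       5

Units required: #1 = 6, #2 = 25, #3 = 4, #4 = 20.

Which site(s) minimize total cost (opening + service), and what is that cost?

For any fixed open set, each fleet base goes to its cheapest open site; total = fixed + service.
{P2, P6}: #1→P6 6·6=36, #2→P6 5·25=125, #3→P2 2·4=8, #4→P2 2·20=40. Service 209; fixed 111; total 320.
{P2, P4}: #1→P4 3·6=18, #2→P4 8·25=200, #3→P2 2·4=8, #4→P2 2·20=40. Service 266; fixed 80; total 346.
{P2, P4, P6}: service 191 + fixed 166 = 357
{P1, P2, P3, P4, P5, P6}: service 191 + fixed 387 = 578
No other subset beats 320.

Open P2 and P6; minimum total cost 320.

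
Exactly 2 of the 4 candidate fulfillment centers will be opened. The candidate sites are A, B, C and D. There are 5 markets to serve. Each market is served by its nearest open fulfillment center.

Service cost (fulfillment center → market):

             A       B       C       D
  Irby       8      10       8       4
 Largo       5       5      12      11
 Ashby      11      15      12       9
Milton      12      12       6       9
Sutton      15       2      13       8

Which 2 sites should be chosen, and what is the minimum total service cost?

With exactly 2 open, each market uses its cheapest among the chosen.
{B, D}: Irby→D 4, Largo→B 5, Ashby→D 9, Milton→D 9, Sutton→B 2. Service cost 29.
{B, C}: service cost 33
{A, D}: service cost 35
Among all 6 size-2 choices, {B, D} is lowest.

Choose B and D; total service cost 29.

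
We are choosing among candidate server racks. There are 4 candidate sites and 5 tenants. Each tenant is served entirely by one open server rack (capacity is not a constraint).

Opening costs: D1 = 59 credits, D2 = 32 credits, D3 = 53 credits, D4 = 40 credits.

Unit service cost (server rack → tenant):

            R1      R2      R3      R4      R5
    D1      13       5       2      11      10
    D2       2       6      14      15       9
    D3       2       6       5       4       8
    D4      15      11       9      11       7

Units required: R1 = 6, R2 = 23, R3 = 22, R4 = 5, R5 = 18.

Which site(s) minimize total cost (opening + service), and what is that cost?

Open D1 and D3; minimum total cost 447.

For any fixed open set, each tenant goes to its cheapest open site; total = fixed + service.
{D1, D3}: R1→D3 2·6=12, R2→D1 5·23=115, R3→D1 2·22=44, R4→D3 4·5=20, R5→D3 8·18=144. Service 335; fixed 112; total 447.
{D1, D3, D4}: service 317 + fixed 152 = 469
{D3}: R1→D3 2·6=12, R2→D3 6·23=138, R3→D3 5·22=110, R4→D3 4·5=20, R5→D3 8·18=144. Service 424; fixed 53; total 477.
{D1, D2, D3, D4}: R1→D2 2·6=12, R2→D1 5·23=115, R3→D1 2·22=44, R4→D3 4·5=20, R5→D4 7·18=126. Service 317; fixed 184; total 501.
No other subset beats 447.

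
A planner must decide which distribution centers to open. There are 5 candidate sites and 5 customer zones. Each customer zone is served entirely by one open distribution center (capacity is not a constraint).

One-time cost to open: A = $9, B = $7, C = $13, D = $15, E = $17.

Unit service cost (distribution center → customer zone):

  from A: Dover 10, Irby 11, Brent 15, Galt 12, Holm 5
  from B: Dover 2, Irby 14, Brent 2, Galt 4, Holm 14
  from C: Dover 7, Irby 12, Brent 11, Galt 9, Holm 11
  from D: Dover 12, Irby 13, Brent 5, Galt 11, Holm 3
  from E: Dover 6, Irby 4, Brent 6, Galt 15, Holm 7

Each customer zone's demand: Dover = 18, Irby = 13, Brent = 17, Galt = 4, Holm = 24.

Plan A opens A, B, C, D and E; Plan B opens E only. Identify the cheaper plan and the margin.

Plan A: {A, B, C, D, E}: Dover→B 2·18=36, Irby→E 4·13=52, Brent→B 2·17=34, Galt→B 4·4=16, Holm→D 3·24=72. Service 210; fixed 61; total 271.
Plan B: {E}: Dover→E 6·18=108, Irby→E 4·13=52, Brent→E 6·17=102, Galt→E 15·4=60, Holm→E 7·24=168. Service 490; fixed 17; total 507.
Difference: |271 − 507| = 236.

Plan A is cheaper by 236.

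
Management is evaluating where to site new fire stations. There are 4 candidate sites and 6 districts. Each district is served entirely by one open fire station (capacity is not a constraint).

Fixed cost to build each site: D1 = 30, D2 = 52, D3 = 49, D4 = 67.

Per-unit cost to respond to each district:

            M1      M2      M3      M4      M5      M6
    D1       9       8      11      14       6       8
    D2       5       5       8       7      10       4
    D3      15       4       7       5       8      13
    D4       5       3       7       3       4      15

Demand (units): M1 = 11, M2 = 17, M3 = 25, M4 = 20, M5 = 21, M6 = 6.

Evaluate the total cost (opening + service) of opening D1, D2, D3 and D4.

Total cost: 647

Each district is assigned to its cheapest site among the open ones.
{D1, D2, D3, D4}: M1→D2 5·11=55, M2→D4 3·17=51, M3→D3 7·25=175, M4→D4 3·20=60, M5→D4 4·21=84, M6→D2 4·6=24. Service 449; fixed 198; total 647.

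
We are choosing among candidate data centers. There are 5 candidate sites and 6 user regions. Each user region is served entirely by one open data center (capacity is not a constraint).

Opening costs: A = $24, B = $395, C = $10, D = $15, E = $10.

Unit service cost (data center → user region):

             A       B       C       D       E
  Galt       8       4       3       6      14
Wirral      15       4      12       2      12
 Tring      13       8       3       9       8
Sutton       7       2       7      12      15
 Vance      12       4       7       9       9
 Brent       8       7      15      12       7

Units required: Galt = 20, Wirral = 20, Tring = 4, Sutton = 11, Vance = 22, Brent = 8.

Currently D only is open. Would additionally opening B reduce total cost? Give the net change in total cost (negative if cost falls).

No — net change +91 (cost rises by 91).

Current service cost with {D}: 622.
Adding B: each user region re-picks its cheapest; new service cost 318, saving 304.
Extra fixed cost: 395. Net change = 395 − 304 = 91.
(Totals: 637 → 728.)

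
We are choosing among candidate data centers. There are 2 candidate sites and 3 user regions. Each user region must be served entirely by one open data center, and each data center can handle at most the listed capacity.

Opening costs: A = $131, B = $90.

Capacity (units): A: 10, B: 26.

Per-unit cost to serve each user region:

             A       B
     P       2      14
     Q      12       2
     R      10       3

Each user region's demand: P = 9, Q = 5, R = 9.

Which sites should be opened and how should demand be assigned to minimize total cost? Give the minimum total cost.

Open {B}: P→B 14·9=126, Q→B 2·5=10, R→B 3·9=27.
Loads: B carries 23/26. Service 163; fixed 90; total 253.
Next best feasible plan costs 276.

Minimum total cost: 253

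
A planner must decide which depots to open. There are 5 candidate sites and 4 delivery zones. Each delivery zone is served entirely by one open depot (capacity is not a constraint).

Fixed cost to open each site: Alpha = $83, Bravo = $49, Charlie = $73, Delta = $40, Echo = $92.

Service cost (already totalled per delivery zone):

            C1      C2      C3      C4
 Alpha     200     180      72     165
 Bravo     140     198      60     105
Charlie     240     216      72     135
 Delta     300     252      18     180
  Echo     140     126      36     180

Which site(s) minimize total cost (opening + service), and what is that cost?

Open Bravo and Echo; minimum total cost 548.

For any fixed open set, each delivery zone goes to its cheapest open site; total = fixed + service.
{Bravo, Echo}: C1→Bravo 140, C2→Echo 126, C3→Echo 36, C4→Bravo 105. Service 407; fixed 141; total 548.
{Bravo, Delta}: service 461 + fixed 89 = 550
{Bravo}: C1→Bravo 140, C2→Bravo 198, C3→Bravo 60, C4→Bravo 105. Service 503; fixed 49; total 552.
{Alpha, Bravo, Charlie, Delta, Echo}: service 389 + fixed 337 = 726
No other subset beats 548.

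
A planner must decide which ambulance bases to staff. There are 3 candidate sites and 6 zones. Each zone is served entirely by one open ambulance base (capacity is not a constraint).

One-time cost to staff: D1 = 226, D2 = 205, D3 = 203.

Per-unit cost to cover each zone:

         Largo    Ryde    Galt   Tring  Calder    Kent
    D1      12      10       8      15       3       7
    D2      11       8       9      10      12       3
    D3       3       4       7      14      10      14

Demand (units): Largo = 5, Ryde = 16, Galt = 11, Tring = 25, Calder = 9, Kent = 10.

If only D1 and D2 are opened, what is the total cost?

Total cost: 1009

Each zone is assigned to its cheapest site among the open ones.
{D1, D2}: Largo→D2 11·5=55, Ryde→D2 8·16=128, Galt→D1 8·11=88, Tring→D2 10·25=250, Calder→D1 3·9=27, Kent→D2 3·10=30. Service 578; fixed 431; total 1009.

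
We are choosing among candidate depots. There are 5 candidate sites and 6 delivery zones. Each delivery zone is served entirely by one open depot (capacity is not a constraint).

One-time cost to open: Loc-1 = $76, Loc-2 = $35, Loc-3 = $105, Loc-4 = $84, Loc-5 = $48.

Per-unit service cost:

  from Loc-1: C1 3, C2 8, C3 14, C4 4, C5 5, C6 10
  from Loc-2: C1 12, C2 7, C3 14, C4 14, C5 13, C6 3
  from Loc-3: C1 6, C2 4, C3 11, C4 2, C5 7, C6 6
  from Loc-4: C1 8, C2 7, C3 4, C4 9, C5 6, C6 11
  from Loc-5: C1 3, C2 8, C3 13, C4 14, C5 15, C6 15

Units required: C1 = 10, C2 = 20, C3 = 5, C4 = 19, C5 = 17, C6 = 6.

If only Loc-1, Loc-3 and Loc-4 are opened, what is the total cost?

Total cost: 554

Each delivery zone is assigned to its cheapest site among the open ones.
{Loc-1, Loc-3, Loc-4}: C1→Loc-1 3·10=30, C2→Loc-3 4·20=80, C3→Loc-4 4·5=20, C4→Loc-3 2·19=38, C5→Loc-1 5·17=85, C6→Loc-3 6·6=36. Service 289; fixed 265; total 554.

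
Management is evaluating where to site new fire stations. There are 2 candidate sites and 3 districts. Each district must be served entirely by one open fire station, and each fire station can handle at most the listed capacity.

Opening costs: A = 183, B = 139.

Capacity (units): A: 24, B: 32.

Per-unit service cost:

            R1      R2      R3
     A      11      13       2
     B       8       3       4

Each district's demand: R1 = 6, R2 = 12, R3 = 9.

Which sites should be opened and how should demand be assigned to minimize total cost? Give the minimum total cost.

Minimum total cost: 259

Open {B}: R1→B 8·6=48, R2→B 3·12=36, R3→B 4·9=36.
Loads: B carries 27/32. Service 120; fixed 139; total 259.
Next best feasible plan costs 424.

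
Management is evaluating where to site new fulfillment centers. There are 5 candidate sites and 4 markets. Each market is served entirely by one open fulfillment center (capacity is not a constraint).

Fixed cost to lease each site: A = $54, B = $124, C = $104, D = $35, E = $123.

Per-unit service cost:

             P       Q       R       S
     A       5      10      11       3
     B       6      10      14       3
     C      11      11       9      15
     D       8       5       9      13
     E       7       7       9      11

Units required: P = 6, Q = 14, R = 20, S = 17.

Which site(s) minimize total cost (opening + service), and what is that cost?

For any fixed open set, each market goes to its cheapest open site; total = fixed + service.
{A, D}: P→A 5·6=30, Q→D 5·14=70, R→D 9·20=180, S→A 3·17=51. Service 331; fixed 89; total 420.
{A}: service 441 + fixed 54 = 495
{B, D}: service 337 + fixed 159 = 496
{A, B, C, D, E}: P→A 5·6=30, Q→D 5·14=70, R→C 9·20=180, S→A 3·17=51. Service 331; fixed 440; total 771.
No other subset beats 420.

Open A and D; minimum total cost 420.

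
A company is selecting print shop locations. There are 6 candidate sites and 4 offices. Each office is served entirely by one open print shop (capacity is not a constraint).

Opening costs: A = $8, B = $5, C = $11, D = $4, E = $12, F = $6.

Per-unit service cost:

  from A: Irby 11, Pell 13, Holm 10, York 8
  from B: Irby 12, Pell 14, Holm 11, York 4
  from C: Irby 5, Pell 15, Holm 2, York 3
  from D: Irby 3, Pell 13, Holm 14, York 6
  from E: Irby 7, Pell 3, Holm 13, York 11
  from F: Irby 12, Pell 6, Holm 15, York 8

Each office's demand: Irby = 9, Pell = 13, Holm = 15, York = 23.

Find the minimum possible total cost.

For any fixed open set, each office goes to its cheapest open site; total = fixed + service.
{C, D, E}: Irby→D 3·9=27, Pell→E 3·13=39, Holm→C 2·15=30, York→C 3·23=69. Service 165; fixed 27; total 192.
{B, C, D, E}: Irby→D 3·9=27, Pell→E 3·13=39, Holm→C 2·15=30, York→C 3·23=69. Service 165; fixed 32; total 197.
{C, D, E, F}: Irby→D 3·9=27, Pell→E 3·13=39, Holm→C 2·15=30, York→C 3·23=69. Service 165; fixed 33; total 198.
{A, B, C, D, E, F}: Irby→D 3·9=27, Pell→E 3·13=39, Holm→C 2·15=30, York→C 3·23=69. Service 165; fixed 46; total 211.
No other subset beats 192.

Minimum total cost: 192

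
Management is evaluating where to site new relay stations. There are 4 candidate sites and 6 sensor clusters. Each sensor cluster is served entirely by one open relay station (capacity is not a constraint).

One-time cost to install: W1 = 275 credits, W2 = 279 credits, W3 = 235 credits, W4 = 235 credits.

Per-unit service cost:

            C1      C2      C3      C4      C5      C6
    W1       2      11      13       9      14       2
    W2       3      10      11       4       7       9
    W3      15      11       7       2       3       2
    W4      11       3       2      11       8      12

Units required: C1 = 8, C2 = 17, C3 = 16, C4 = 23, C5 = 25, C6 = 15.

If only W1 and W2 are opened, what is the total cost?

Each sensor cluster is assigned to its cheapest site among the open ones.
{W1, W2}: C1→W1 2·8=16, C2→W2 10·17=170, C3→W2 11·16=176, C4→W2 4·23=92, C5→W2 7·25=175, C6→W1 2·15=30. Service 659; fixed 554; total 1213.

Total cost: 1213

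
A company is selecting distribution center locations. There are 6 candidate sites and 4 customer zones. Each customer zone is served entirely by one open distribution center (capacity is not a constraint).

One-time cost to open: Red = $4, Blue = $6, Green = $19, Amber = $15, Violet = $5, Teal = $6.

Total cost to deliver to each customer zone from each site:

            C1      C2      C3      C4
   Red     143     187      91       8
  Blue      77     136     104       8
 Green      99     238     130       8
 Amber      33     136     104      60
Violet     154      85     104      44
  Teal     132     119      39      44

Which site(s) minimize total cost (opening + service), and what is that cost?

Open Red, Amber, Violet and Teal; minimum total cost 195.

For any fixed open set, each customer zone goes to its cheapest open site; total = fixed + service.
{Red, Amber, Violet, Teal}: C1→Amber 33, C2→Violet 85, C3→Teal 39, C4→Red 8. Service 165; fixed 30; total 195.
{Blue, Amber, Violet, Teal}: service 165 + fixed 32 = 197
{Red, Blue, Amber, Violet, Teal}: service 165 + fixed 36 = 201
{Red, Blue, Green, Amber, Violet, Teal}: C1→Amber 33, C2→Violet 85, C3→Teal 39, C4→Red 8. Service 165; fixed 55; total 220.
No other subset beats 195.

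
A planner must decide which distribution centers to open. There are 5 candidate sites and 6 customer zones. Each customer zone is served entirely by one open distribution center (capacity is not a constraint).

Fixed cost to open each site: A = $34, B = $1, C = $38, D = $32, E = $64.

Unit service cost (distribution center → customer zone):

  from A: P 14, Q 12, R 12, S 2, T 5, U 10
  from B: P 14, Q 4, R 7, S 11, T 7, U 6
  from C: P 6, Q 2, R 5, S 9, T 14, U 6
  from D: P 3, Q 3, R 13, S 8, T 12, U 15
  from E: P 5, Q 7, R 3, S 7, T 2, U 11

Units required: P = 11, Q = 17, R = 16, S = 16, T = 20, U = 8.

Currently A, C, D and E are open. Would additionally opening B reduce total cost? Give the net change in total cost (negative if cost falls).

No — net change +1 (cost rises by 1).

Current service cost with {A, C, D, E}: 235.
Adding B: each customer zone re-picks its cheapest; new service cost 235, saving 0.
Extra fixed cost: 1. Net change = 1 − 0 = 1.
(Totals: 403 → 404.)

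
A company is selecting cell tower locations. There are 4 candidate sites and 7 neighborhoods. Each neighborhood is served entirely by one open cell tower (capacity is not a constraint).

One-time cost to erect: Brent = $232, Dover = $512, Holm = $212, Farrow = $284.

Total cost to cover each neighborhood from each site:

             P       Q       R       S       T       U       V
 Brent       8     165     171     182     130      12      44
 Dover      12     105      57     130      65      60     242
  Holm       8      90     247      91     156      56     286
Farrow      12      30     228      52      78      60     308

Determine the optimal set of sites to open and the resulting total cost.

For any fixed open set, each neighborhood goes to its cheapest open site; total = fixed + service.
{Brent, Farrow}: P→Brent 8, Q→Farrow 30, R→Brent 171, S→Farrow 52, T→Farrow 78, U→Brent 12, V→Brent 44. Service 395; fixed 516; total 911.
{Brent}: service 712 + fixed 232 = 944
{Brent, Holm}: P→Brent 8, Q→Holm 90, R→Brent 171, S→Holm 91, T→Brent 130, U→Brent 12, V→Brent 44. Service 546; fixed 444; total 990.
{Brent, Dover, Holm, Farrow}: service 268 + fixed 1240 = 1508
No other subset beats 911.

Open Brent and Farrow; minimum total cost 911.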